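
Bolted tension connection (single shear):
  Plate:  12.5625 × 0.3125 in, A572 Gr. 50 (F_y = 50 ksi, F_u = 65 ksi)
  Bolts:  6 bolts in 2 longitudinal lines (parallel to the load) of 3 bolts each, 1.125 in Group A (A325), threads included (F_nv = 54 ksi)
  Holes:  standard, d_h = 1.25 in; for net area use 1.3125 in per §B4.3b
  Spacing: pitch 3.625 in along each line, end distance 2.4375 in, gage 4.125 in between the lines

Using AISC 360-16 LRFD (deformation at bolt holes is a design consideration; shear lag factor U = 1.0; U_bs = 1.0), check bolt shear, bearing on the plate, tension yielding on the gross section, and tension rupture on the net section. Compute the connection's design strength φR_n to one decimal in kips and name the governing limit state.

Bolt shear: A_b = π(1.125)²/4 = 0.99402 in². φR_n = 0.75 × 54 × 0.99402 × 6 × 1 = 241.5 kips.
Bearing (0.3125 in plate, F_u = 65 ksi): end bolts L_c = 2.4375 − 1.25/2 = 1.8125, R_n = min(1.2×1.8125×0.3125×65, 2.4×1.125×0.3125×65) = 44.18 kips/bolt; interior L_c = 3.625 − 1.25 = 2.375, R_n = 54.844 kips/bolt. φR_n = 0.75 × (2×44.18 + 4×54.844) = 230.8 kips.
Tension yield (gross): A_g = 12.5625×0.3125 = 3.9258 in². φR_n = 0.90 × 50 × 3.9258 = 176.7 kips.
Tension rupture (net): A_n = (12.5625 − 2×1.3125)×0.3125 = 3.1055 in² (U = 1.0, A_e = A_n). φR_n = 0.75 × 65 × 3.1055 = 151.4 kips.
Governing: min(241.5, 230.8, 176.7, 151.4) = 151.4 kips → net-section rupture.

151.4 kips (net-section rupture governs)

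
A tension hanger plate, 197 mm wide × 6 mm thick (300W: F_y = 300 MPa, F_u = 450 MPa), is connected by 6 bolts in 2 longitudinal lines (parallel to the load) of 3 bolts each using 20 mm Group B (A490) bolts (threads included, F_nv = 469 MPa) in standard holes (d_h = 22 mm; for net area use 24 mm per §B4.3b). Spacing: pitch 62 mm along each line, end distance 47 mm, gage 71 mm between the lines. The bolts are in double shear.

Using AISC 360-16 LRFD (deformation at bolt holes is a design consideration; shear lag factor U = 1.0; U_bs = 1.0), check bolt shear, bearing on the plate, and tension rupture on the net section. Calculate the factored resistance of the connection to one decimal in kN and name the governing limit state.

Bolt shear: A_b = π(20)²/4 = 314.16 mm². φR_n = 0.75 × 469 × 314.16 × 6 × 2 = 1326.1 kN.
Bearing (6 mm plate, F_u = 450 MPa): end bolts L_c = 47 − 22/2 = 36, R_n = min(1.2×36×6×450, 2.4×20×6×450) = 116.64 kN/bolt; interior L_c = 62 − 22 = 40, R_n = 129.6 kN/bolt. φR_n = 0.75 × (2×116.64 + 4×129.6) = 563.8 kN.
Tension rupture (net): A_n = (197 − 2×24)×6 = 894 mm² (U = 1.0, A_e = A_n). φR_n = 0.75 × 450 × 894 = 301.7 kN.
Governing: min(1326.1, 563.8, 301.7) = 301.7 kN → net-section rupture.

301.7 kN (net-section rupture governs)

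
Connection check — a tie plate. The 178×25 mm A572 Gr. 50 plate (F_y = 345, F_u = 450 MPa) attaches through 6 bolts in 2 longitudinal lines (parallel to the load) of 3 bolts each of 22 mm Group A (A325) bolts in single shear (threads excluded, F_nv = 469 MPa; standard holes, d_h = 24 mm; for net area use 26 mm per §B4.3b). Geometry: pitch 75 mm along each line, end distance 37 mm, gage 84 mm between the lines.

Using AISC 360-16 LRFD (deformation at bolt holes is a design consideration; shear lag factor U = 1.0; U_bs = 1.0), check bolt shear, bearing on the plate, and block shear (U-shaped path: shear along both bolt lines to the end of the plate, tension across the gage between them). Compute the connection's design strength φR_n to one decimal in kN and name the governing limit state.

802.3 kN (bolt shear governs)

Bolt shear: A_b = π(22)²/4 = 380.13 mm². φR_n = 0.75 × 469 × 380.13 × 6 × 1 = 802.3 kN.
Bearing (25 mm plate, F_u = 450 MPa): end bolts L_c = 37 − 24/2 = 25, R_n = min(1.2×25×25×450, 2.4×22×25×450) = 337.5 kN/bolt; interior L_c = 75 − 24 = 51, R_n = 594 kN/bolt. φR_n = 0.75 × (2×337.5 + 4×594) = 2288.3 kN.
Block shear: shear path 2×[37+2×75] = 2×187 mm, A_gv = 9350, A_nv = 2×(187 − 2.5×26)×25 = 6100 mm²; tension across gage: (84 − 1×26)×25 = 1450 mm². R_n = min(0.6×450×6100, 0.6×345×9350) + 1.0×450×1450 = min(1647, 1935.5) + 652.5 = 2299.5 kN. φR_n = 0.75 × 2299.5 = 1724.6 kN.
Governing: min(802.3, 2288.3, 1724.6) = 802.3 kN → bolt shear.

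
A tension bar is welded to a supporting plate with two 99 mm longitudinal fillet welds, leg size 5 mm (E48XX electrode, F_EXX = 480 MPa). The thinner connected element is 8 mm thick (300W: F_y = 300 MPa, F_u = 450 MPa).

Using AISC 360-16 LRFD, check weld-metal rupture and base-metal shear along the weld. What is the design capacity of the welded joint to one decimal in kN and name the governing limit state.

151.2 kN (weld metal governs)

Weld metal: throat = 0.707×5 = 3.535 mm, L = 2×99 = 198 mm. φR_n = 0.75 × 0.6 × 480 × 3.535 × 198 = 151.2 kN.
Base metal shear (8 mm plate): yield φR_n = 1.0×0.6×300×8×198 = 285.1 kN; rupture φR_n = 0.75×0.6×450×8×198 = 320.8 kN; take 285.1 kN (yield).
Governing: min(151.2, 285.1) = 151.2 kN → weld metal.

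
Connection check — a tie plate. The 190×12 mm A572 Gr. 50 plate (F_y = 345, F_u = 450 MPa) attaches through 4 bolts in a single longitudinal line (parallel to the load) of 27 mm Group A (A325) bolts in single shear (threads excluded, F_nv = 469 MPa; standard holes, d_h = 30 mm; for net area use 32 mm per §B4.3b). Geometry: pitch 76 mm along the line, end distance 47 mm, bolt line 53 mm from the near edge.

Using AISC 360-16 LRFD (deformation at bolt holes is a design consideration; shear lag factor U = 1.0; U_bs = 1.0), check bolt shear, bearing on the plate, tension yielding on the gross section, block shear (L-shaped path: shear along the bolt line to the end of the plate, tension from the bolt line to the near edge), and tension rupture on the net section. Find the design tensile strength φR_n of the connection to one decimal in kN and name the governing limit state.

Bolt shear: A_b = π(27)²/4 = 572.56 mm². φR_n = 0.75 × 469 × 572.56 × 4 × 1 = 805.6 kN.
Bearing (12 mm plate, F_u = 450 MPa): end bolts L_c = 47 − 30/2 = 32, R_n = min(1.2×32×12×450, 2.4×27×12×450) = 207.36 kN/bolt; interior L_c = 76 − 30 = 46, R_n = 298.08 kN/bolt. φR_n = 0.75 × (1×207.36 + 3×298.08) = 826.2 kN.
Tension yield (gross): A_g = 190×12 = 2280 mm². φR_n = 0.90 × 345 × 2280 = 707.9 kN.
Block shear: shear path 1×[47+3×76] = 1×275 mm, A_gv = 3300, A_nv = 1×(275 − 3.5×32)×12 = 1956 mm²; tension to near edge: (53 − 0.5×32)×12 = 444 mm². R_n = min(0.6×450×1956, 0.6×345×3300) + 1.0×450×444 = min(528.12, 683.1) + 199.8 = 727.92 kN. φR_n = 0.75 × 727.92 = 545.9 kN.
Tension rupture (net): A_n = (190 − 1×32)×12 = 1896 mm² (U = 1.0, A_e = A_n). φR_n = 0.75 × 450 × 1896 = 639.9 kN.
Governing: min(805.6, 826.2, 707.9, 545.9, 639.9) = 545.9 kN → block shear.

545.9 kN (block shear governs)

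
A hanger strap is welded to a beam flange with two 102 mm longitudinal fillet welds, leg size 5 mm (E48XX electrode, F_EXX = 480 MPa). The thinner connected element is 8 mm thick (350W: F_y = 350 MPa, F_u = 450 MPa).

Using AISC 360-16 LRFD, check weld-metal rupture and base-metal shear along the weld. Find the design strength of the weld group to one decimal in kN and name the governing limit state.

155.8 kN (weld metal governs)

Weld metal: throat = 0.707×5 = 3.535 mm, L = 2×102 = 204 mm. φR_n = 0.75 × 0.6 × 480 × 3.535 × 204 = 155.8 kN.
Base metal shear (8 mm plate): yield φR_n = 1.0×0.6×350×8×204 = 342.7 kN; rupture φR_n = 0.75×0.6×450×8×204 = 330.5 kN; take 330.5 kN (rupture).
Governing: min(155.8, 330.5) = 155.8 kN → weld metal.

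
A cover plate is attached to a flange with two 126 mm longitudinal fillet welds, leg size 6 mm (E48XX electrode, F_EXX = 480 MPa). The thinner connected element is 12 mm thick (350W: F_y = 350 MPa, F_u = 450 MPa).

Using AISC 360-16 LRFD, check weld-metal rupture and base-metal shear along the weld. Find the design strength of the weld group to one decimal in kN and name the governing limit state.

230.9 kN (weld metal governs)

Weld metal: throat = 0.707×6 = 4.242 mm, L = 2×126 = 252 mm. φR_n = 0.75 × 0.6 × 480 × 4.242 × 252 = 230.9 kN.
Base metal shear (12 mm plate): yield φR_n = 1.0×0.6×350×12×252 = 635.0 kN; rupture φR_n = 0.75×0.6×450×12×252 = 612.4 kN; take 612.4 kN (rupture).
Governing: min(230.9, 612.4) = 230.9 kN → weld metal.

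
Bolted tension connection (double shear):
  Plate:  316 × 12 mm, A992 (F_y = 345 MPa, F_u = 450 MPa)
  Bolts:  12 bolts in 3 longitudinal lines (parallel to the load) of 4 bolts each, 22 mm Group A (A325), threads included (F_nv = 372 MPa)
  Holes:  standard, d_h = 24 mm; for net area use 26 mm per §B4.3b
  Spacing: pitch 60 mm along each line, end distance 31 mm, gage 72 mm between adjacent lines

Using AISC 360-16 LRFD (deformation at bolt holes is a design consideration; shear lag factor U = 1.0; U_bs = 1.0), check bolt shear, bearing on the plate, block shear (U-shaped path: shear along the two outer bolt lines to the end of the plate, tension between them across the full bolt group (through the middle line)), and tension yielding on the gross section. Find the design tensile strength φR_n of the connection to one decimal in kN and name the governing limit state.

Bolt shear: A_b = π(22)²/4 = 380.13 mm². φR_n = 0.75 × 372 × 380.13 × 12 × 2 = 2545.4 kN.
Bearing (12 mm plate, F_u = 450 MPa): end bolts L_c = 31 − 24/2 = 19, R_n = min(1.2×19×12×450, 2.4×22×12×450) = 123.12 kN/bolt; interior L_c = 60 − 24 = 36, R_n = 233.28 kN/bolt. φR_n = 0.75 × (3×123.12 + 9×233.28) = 1851.7 kN.
Block shear: shear path 2×[31+3×60] = 2×211 mm, A_gv = 5064, A_nv = 2×(211 − 3.5×26)×12 = 2880 mm²; tension across gage: (144 − 2×26)×12 = 1104 mm². R_n = min(0.6×450×2880, 0.6×345×5064) + 1.0×450×1104 = min(777.6, 1048.2) + 496.8 = 1274.4 kN. φR_n = 0.75 × 1274.4 = 955.8 kN.
Tension yield (gross): A_g = 316×12 = 3792 mm². φR_n = 0.90 × 345 × 3792 = 1177.4 kN.
Governing: min(2545.4, 1851.7, 955.8, 1177.4) = 955.8 kN → block shear.

955.8 kN (block shear governs)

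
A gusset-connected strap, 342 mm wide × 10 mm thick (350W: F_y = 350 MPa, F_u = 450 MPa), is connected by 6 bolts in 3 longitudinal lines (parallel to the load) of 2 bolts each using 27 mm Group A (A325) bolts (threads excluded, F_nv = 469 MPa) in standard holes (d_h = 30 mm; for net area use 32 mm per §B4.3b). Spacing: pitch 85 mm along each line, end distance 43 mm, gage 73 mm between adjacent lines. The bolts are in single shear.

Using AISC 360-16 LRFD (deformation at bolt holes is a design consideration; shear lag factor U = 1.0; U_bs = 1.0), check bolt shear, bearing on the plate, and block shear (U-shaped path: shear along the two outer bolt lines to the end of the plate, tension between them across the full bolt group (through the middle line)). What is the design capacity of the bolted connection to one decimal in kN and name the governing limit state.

600.8 kN (block shear governs)

Bolt shear: A_b = π(27)²/4 = 572.56 mm². φR_n = 0.75 × 469 × 572.56 × 6 × 1 = 1208.4 kN.
Bearing (10 mm plate, F_u = 450 MPa): end bolts L_c = 43 − 30/2 = 28, R_n = min(1.2×28×10×450, 2.4×27×10×450) = 151.2 kN/bolt; interior L_c = 85 − 30 = 55, R_n = 291.6 kN/bolt. φR_n = 0.75 × (3×151.2 + 3×291.6) = 996.3 kN.
Block shear: shear path 2×[43+1×85] = 2×128 mm, A_gv = 2560, A_nv = 2×(128 − 1.5×32)×10 = 1600 mm²; tension across gage: (146 − 2×32)×10 = 820 mm². R_n = min(0.6×450×1600, 0.6×350×2560) + 1.0×450×820 = min(432, 537.6) + 369 = 801 kN. φR_n = 0.75 × 801 = 600.8 kN.
Governing: min(1208.4, 996.3, 600.8) = 600.8 kN → block shear.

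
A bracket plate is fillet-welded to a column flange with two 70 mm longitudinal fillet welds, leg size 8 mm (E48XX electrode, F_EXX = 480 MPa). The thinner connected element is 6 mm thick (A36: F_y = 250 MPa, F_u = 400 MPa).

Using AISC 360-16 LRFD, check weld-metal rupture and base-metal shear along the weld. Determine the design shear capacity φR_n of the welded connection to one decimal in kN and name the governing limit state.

Weld metal: throat = 0.707×8 = 5.656 mm, L = 2×70 = 140 mm. φR_n = 0.75 × 0.6 × 480 × 5.656 × 140 = 171.0 kN.
Base metal shear (6 mm plate): yield φR_n = 1.0×0.6×250×6×140 = 126.0 kN; rupture φR_n = 0.75×0.6×400×6×140 = 151.2 kN; take 126.0 kN (yield).
Governing: min(171.0, 126.0) = 126.0 kN → base-metal shear.

126.0 kN (base-metal shear governs)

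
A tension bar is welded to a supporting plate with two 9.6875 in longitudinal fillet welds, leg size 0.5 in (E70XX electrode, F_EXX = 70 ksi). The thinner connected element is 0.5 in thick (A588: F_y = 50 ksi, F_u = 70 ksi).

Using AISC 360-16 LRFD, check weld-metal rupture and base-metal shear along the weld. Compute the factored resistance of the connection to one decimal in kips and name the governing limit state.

215.7 kips (weld metal governs)

Weld metal: throat = 0.707×0.5 = 0.3535 in, L = 2×9.6875 = 19.375 in. φR_n = 0.75 × 0.6 × 70 × 0.3535 × 19.375 = 215.7 kips.
Base metal shear (0.5 in plate): yield φR_n = 1.0×0.6×50×0.5×19.375 = 290.6 kips; rupture φR_n = 0.75×0.6×70×0.5×19.375 = 305.2 kips; take 290.6 kips (yield).
Governing: min(215.7, 290.6) = 215.7 kips → weld metal.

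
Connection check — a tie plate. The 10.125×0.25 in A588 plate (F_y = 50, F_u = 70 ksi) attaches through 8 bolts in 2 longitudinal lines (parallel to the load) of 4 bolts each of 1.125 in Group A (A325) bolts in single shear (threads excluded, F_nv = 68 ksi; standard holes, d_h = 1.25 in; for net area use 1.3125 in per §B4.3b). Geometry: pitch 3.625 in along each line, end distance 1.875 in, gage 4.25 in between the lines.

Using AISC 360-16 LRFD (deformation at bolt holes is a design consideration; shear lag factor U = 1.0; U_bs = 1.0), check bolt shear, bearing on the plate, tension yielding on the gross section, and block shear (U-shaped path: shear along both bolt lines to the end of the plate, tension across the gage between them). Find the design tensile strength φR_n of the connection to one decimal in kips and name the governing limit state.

113.9 kips (gross-section yield governs)

Bolt shear: A_b = π(1.125)²/4 = 0.99402 in². φR_n = 0.75 × 68 × 0.99402 × 8 × 1 = 405.6 kips.
Bearing (0.25 in plate, F_u = 70 ksi): end bolts L_c = 1.875 − 1.25/2 = 1.25, R_n = min(1.2×1.25×0.25×70, 2.4×1.125×0.25×70) = 26.25 kips/bolt; interior L_c = 3.625 − 1.25 = 2.375, R_n = 47.25 kips/bolt. φR_n = 0.75 × (2×26.25 + 6×47.25) = 252.0 kips.
Tension yield (gross): A_g = 10.125×0.25 = 2.5313 in². φR_n = 0.90 × 50 × 2.5313 = 113.9 kips.
Block shear: shear path 2×[1.875+3×3.625] = 2×12.75 in, A_gv = 6.375, A_nv = 2×(12.75 − 3.5×1.3125)×0.25 = 4.0781 in²; tension across gage: (4.25 − 1×1.3125)×0.25 = 0.73438 in². R_n = min(0.6×70×4.0781, 0.6×50×6.375) + 1.0×70×0.73438 = min(171.28, 191.25) + 51.407 = 222.69 kips. φR_n = 0.75 × 222.69 = 167.0 kips.
Governing: min(405.6, 252.0, 113.9, 167.0) = 113.9 kips → gross-section yield.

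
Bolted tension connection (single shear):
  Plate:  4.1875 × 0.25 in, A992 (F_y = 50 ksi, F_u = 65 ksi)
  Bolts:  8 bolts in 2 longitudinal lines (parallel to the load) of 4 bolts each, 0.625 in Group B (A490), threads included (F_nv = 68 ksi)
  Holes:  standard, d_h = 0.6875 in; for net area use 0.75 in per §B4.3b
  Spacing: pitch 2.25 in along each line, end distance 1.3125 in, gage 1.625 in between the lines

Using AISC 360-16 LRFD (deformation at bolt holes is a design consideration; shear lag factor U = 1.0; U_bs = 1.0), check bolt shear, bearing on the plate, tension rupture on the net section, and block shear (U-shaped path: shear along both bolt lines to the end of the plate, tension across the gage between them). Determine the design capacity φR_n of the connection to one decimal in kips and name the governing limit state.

Bolt shear: A_b = π(0.625)²/4 = 0.3068 in². φR_n = 0.75 × 68 × 0.3068 × 8 × 1 = 125.2 kips.
Bearing (0.25 in plate, F_u = 65 ksi): end bolts L_c = 1.3125 − 0.6875/2 = 0.96875, R_n = min(1.2×0.96875×0.25×65, 2.4×0.625×0.25×65) = 18.891 kips/bolt; interior L_c = 2.25 − 0.6875 = 1.5625, R_n = 24.375 kips/bolt. φR_n = 0.75 × (2×18.891 + 6×24.375) = 138.0 kips.
Tension rupture (net): A_n = (4.1875 − 2×0.75)×0.25 = 0.67188 in² (U = 1.0, A_e = A_n). φR_n = 0.75 × 65 × 0.67188 = 32.8 kips.
Block shear: shear path 2×[1.3125+3×2.25] = 2×8.0625 in, A_gv = 4.0313, A_nv = 2×(8.0625 − 3.5×0.75)×0.25 = 2.7188 in²; tension across gage: (1.625 − 1×0.75)×0.25 = 0.21875 in². R_n = min(0.6×65×2.7188, 0.6×50×4.0313) + 1.0×65×0.21875 = min(106.03, 120.94) + 14.219 = 120.25 kips. φR_n = 0.75 × 120.25 = 90.2 kips.
Governing: min(125.2, 138.0, 32.8, 90.2) = 32.8 kips → net-section rupture.

32.8 kips (net-section rupture governs)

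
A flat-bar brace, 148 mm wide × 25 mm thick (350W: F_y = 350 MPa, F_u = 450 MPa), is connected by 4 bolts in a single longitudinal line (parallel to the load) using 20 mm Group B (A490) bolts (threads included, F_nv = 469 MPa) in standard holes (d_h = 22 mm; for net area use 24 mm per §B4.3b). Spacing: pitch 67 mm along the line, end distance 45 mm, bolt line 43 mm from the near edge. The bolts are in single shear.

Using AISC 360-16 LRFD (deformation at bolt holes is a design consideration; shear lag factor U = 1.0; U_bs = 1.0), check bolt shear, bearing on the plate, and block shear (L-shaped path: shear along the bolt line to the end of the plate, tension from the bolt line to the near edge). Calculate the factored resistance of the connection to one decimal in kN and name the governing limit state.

442.0 kN (bolt shear governs)

Bolt shear: A_b = π(20)²/4 = 314.16 mm². φR_n = 0.75 × 469 × 314.16 × 4 × 1 = 442.0 kN.
Bearing (25 mm plate, F_u = 450 MPa): end bolts L_c = 45 − 22/2 = 34, R_n = min(1.2×34×25×450, 2.4×20×25×450) = 459 kN/bolt; interior L_c = 67 − 22 = 45, R_n = 540 kN/bolt. φR_n = 0.75 × (1×459 + 3×540) = 1559.3 kN.
Block shear: shear path 1×[45+3×67] = 1×246 mm, A_gv = 6150, A_nv = 1×(246 − 3.5×24)×25 = 4050 mm²; tension to near edge: (43 − 0.5×24)×25 = 775 mm². R_n = min(0.6×450×4050, 0.6×350×6150) + 1.0×450×775 = min(1093.5, 1291.5) + 348.75 = 1442.3 kN. φR_n = 0.75 × 1442.3 = 1081.7 kN.
Governing: min(442.0, 1559.3, 1081.7) = 442.0 kN → bolt shear.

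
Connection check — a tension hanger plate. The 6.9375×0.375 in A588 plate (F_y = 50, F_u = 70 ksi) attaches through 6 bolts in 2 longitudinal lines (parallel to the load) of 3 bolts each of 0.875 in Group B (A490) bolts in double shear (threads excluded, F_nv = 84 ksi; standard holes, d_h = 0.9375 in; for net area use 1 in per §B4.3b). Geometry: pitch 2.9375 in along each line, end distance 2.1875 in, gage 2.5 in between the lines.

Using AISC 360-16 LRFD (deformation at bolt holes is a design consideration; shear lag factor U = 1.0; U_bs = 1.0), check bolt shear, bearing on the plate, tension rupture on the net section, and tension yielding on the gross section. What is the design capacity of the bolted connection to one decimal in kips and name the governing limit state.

Bolt shear: A_b = π(0.875)²/4 = 0.60132 in². φR_n = 0.75 × 84 × 0.60132 × 6 × 2 = 454.6 kips.
Bearing (0.375 in plate, F_u = 70 ksi): end bolts L_c = 2.1875 − 0.9375/2 = 1.71875, R_n = min(1.2×1.71875×0.375×70, 2.4×0.875×0.375×70) = 54.141 kips/bolt; interior L_c = 2.9375 − 0.9375 = 2, R_n = 55.125 kips/bolt. φR_n = 0.75 × (2×54.141 + 4×55.125) = 246.6 kips.
Tension rupture (net): A_n = (6.9375 − 2×1)×0.375 = 1.8516 in² (U = 1.0, A_e = A_n). φR_n = 0.75 × 70 × 1.8516 = 97.2 kips.
Tension yield (gross): A_g = 6.9375×0.375 = 2.6016 in². φR_n = 0.90 × 50 × 2.6016 = 117.1 kips.
Governing: min(454.6, 246.6, 97.2, 117.1) = 97.2 kips → net-section rupture.

97.2 kips (net-section rupture governs)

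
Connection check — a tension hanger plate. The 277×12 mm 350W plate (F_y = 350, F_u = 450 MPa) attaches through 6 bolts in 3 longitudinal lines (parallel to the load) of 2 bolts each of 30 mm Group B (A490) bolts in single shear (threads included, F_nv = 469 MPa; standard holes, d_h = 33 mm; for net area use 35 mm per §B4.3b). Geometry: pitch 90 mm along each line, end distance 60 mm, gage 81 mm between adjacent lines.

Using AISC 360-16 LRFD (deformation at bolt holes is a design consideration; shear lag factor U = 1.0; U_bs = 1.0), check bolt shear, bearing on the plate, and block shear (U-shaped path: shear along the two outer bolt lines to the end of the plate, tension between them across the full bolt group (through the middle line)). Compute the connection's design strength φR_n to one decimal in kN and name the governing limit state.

Bolt shear: A_b = π(30)²/4 = 706.86 mm². φR_n = 0.75 × 469 × 706.86 × 6 × 1 = 1491.8 kN.
Bearing (12 mm plate, F_u = 450 MPa): end bolts L_c = 60 − 33/2 = 43.5, R_n = min(1.2×43.5×12×450, 2.4×30×12×450) = 281.88 kN/bolt; interior L_c = 90 − 33 = 57, R_n = 369.36 kN/bolt. φR_n = 0.75 × (3×281.88 + 3×369.36) = 1465.3 kN.
Block shear: shear path 2×[60+1×90] = 2×150 mm, A_gv = 3600, A_nv = 2×(150 − 1.5×35)×12 = 2340 mm²; tension across gage: (162 − 2×35)×12 = 1104 mm². R_n = min(0.6×450×2340, 0.6×350×3600) + 1.0×450×1104 = min(631.8, 756) + 496.8 = 1128.6 kN. φR_n = 0.75 × 1128.6 = 846.5 kN.
Governing: min(1491.8, 1465.3, 846.5) = 846.5 kN → block shear.

846.5 kN (block shear governs)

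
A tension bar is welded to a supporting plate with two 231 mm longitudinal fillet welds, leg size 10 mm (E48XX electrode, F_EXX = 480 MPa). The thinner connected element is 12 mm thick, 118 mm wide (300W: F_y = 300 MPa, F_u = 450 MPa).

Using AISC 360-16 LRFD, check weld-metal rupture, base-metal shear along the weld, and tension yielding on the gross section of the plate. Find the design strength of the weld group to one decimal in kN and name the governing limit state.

382.3 kN (gross-section yield governs)

Weld metal: throat = 0.707×10 = 7.07 mm, L = 2×231 = 462 mm. φR_n = 0.75 × 0.6 × 480 × 7.07 × 462 = 705.5 kN.
Base metal shear (12 mm plate): yield φR_n = 1.0×0.6×300×12×462 = 997.9 kN; rupture φR_n = 0.75×0.6×450×12×462 = 1122.7 kN; take 997.9 kN (yield).
Tension yield (gross): A_g = 118×12 = 1416 mm². φR_n = 0.90 × 300 × 1416 = 382.3 kN.
Governing: min(705.5, 997.9, 382.3) = 382.3 kN → gross-section yield.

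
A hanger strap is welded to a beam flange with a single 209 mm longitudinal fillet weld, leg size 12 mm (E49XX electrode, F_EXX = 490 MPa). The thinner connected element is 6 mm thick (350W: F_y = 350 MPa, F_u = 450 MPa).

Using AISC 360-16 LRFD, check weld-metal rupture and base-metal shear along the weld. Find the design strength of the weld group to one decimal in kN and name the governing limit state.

253.9 kN (base-metal shear governs)

Weld metal: throat = 0.707×12 = 8.484 mm, L = 209 mm. φR_n = 0.75 × 0.6 × 490 × 8.484 × 209 = 391.0 kN.
Base metal shear (6 mm plate): yield φR_n = 1.0×0.6×350×6×209 = 263.3 kN; rupture φR_n = 0.75×0.6×450×6×209 = 253.9 kN; take 253.9 kN (rupture).
Governing: min(391.0, 253.9) = 253.9 kN → base-metal shear.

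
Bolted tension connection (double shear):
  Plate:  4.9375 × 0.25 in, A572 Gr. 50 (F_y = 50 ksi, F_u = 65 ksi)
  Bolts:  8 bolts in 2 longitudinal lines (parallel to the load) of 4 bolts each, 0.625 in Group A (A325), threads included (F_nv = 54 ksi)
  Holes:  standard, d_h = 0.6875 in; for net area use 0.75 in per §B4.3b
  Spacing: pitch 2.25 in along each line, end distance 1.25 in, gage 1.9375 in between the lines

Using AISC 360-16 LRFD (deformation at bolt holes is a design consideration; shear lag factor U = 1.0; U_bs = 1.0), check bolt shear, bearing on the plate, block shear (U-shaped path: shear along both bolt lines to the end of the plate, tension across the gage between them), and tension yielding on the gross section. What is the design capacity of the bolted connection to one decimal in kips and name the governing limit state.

55.5 kips (gross-section yield governs)

Bolt shear: A_b = π(0.625)²/4 = 0.3068 in². φR_n = 0.75 × 54 × 0.3068 × 8 × 2 = 198.8 kips.
Bearing (0.25 in plate, F_u = 65 ksi): end bolts L_c = 1.25 − 0.6875/2 = 0.90625, R_n = min(1.2×0.90625×0.25×65, 2.4×0.625×0.25×65) = 17.672 kips/bolt; interior L_c = 2.25 − 0.6875 = 1.5625, R_n = 24.375 kips/bolt. φR_n = 0.75 × (2×17.672 + 6×24.375) = 136.2 kips.
Block shear: shear path 2×[1.25+3×2.25] = 2×8 in, A_gv = 4, A_nv = 2×(8 − 3.5×0.75)×0.25 = 2.6875 in²; tension across gage: (1.9375 − 1×0.75)×0.25 = 0.29688 in². R_n = min(0.6×65×2.6875, 0.6×50×4) + 1.0×65×0.29688 = min(104.81, 120) + 19.297 = 124.11 kips. φR_n = 0.75 × 124.11 = 93.1 kips.
Tension yield (gross): A_g = 4.9375×0.25 = 1.2344 in². φR_n = 0.90 × 50 × 1.2344 = 55.5 kips.
Governing: min(198.8, 136.2, 93.1, 55.5) = 55.5 kips → gross-section yield.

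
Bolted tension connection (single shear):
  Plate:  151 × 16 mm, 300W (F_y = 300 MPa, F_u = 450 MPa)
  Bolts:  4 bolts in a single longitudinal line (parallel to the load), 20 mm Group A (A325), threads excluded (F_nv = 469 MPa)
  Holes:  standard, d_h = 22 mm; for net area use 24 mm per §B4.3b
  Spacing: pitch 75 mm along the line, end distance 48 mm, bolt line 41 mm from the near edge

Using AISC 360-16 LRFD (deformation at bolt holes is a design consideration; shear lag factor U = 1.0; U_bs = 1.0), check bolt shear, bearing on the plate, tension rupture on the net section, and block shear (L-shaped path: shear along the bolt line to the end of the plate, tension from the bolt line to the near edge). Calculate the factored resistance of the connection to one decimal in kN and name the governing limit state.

Bolt shear: A_b = π(20)²/4 = 314.16 mm². φR_n = 0.75 × 469 × 314.16 × 4 × 1 = 442.0 kN.
Bearing (16 mm plate, F_u = 450 MPa): end bolts L_c = 48 − 22/2 = 37, R_n = min(1.2×37×16×450, 2.4×20×16×450) = 319.68 kN/bolt; interior L_c = 75 − 22 = 53, R_n = 345.6 kN/bolt. φR_n = 0.75 × (1×319.68 + 3×345.6) = 1017.4 kN.
Tension rupture (net): A_n = (151 − 1×24)×16 = 2032 mm² (U = 1.0, A_e = A_n). φR_n = 0.75 × 450 × 2032 = 685.8 kN.
Block shear: shear path 1×[48+3×75] = 1×273 mm, A_gv = 4368, A_nv = 1×(273 − 3.5×24)×16 = 3024 mm²; tension to near edge: (41 − 0.5×24)×16 = 464 mm². R_n = min(0.6×450×3024, 0.6×300×4368) + 1.0×450×464 = min(816.48, 786.24) + 208.8 = 995.04 kN. φR_n = 0.75 × 995.04 = 746.3 kN.
Governing: min(442.0, 1017.4, 685.8, 746.3) = 442.0 kN → bolt shear.

442.0 kN (bolt shear governs)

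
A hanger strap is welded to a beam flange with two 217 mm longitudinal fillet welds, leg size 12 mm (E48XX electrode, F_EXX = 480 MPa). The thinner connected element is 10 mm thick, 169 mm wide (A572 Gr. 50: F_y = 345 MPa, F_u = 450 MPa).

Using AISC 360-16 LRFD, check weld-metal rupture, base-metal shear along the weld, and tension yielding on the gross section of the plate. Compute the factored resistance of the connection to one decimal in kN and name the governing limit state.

Weld metal: throat = 0.707×12 = 8.484 mm, L = 2×217 = 434 mm. φR_n = 0.75 × 0.6 × 480 × 8.484 × 434 = 795.3 kN.
Base metal shear (10 mm plate): yield φR_n = 1.0×0.6×345×10×434 = 898.4 kN; rupture φR_n = 0.75×0.6×450×10×434 = 878.9 kN; take 878.9 kN (rupture).
Tension yield (gross): A_g = 169×10 = 1690 mm². φR_n = 0.90 × 345 × 1690 = 524.7 kN.
Governing: min(795.3, 878.9, 524.7) = 524.7 kN → gross-section yield.

524.7 kN (gross-section yield governs)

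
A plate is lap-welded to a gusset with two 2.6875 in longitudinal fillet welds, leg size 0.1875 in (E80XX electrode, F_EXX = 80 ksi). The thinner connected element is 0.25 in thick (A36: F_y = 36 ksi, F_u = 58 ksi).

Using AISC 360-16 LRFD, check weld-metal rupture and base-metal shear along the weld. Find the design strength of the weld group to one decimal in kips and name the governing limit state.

Weld metal: throat = 0.707×0.1875 = 0.13256 in, L = 2×2.6875 = 5.375 in. φR_n = 0.75 × 0.6 × 80 × 0.13256 × 5.375 = 25.7 kips.
Base metal shear (0.25 in plate): yield φR_n = 1.0×0.6×36×0.25×5.375 = 29.0 kips; rupture φR_n = 0.75×0.6×58×0.25×5.375 = 35.1 kips; take 29.0 kips (yield).
Governing: min(25.7, 29.0) = 25.7 kips → weld metal.

25.7 kips (weld metal governs)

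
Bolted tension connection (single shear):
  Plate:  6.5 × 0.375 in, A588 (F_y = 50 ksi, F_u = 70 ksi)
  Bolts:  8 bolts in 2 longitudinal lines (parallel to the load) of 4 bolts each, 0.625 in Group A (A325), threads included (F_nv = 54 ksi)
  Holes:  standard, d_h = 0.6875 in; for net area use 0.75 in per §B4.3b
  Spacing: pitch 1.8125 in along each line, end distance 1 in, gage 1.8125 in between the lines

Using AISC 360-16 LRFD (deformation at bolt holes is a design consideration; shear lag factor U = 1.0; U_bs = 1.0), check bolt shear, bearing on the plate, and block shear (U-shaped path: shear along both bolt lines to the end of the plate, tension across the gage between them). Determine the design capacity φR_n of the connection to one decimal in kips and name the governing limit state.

Bolt shear: A_b = π(0.625)²/4 = 0.3068 in². φR_n = 0.75 × 54 × 0.3068 × 8 × 1 = 99.4 kips.
Bearing (0.375 in plate, F_u = 70 ksi): end bolts L_c = 1 − 0.6875/2 = 0.65625, R_n = min(1.2×0.65625×0.375×70, 2.4×0.625×0.375×70) = 20.672 kips/bolt; interior L_c = 1.8125 − 0.6875 = 1.125, R_n = 35.438 kips/bolt. φR_n = 0.75 × (2×20.672 + 6×35.438) = 190.5 kips.
Block shear: shear path 2×[1+3×1.8125] = 2×6.4375 in, A_gv = 4.8281, A_nv = 2×(6.4375 − 3.5×0.75)×0.375 = 2.8594 in²; tension across gage: (1.8125 − 1×0.75)×0.375 = 0.39844 in². R_n = min(0.6×70×2.8594, 0.6×50×4.8281) + 1.0×70×0.39844 = min(120.09, 144.84) + 27.891 = 147.98 kips. φR_n = 0.75 × 147.98 = 111.0 kips.
Governing: min(99.4, 190.5, 111.0) = 99.4 kips → bolt shear.

99.4 kips (bolt shear governs)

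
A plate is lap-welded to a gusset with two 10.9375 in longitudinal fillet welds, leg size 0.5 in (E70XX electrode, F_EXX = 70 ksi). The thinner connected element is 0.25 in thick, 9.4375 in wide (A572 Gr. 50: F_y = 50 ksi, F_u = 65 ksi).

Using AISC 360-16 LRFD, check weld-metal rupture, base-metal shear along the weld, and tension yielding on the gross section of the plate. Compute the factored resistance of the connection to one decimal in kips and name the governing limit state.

106.2 kips (gross-section yield governs)

Weld metal: throat = 0.707×0.5 = 0.3535 in, L = 2×10.9375 = 21.875 in. φR_n = 0.75 × 0.6 × 70 × 0.3535 × 21.875 = 243.6 kips.
Base metal shear (0.25 in plate): yield φR_n = 1.0×0.6×50×0.25×21.875 = 164.1 kips; rupture φR_n = 0.75×0.6×65×0.25×21.875 = 160.0 kips; take 160.0 kips (rupture).
Tension yield (gross): A_g = 9.4375×0.25 = 2.3594 in². φR_n = 0.90 × 50 × 2.3594 = 106.2 kips.
Governing: min(243.6, 160.0, 106.2) = 106.2 kips → gross-section yield.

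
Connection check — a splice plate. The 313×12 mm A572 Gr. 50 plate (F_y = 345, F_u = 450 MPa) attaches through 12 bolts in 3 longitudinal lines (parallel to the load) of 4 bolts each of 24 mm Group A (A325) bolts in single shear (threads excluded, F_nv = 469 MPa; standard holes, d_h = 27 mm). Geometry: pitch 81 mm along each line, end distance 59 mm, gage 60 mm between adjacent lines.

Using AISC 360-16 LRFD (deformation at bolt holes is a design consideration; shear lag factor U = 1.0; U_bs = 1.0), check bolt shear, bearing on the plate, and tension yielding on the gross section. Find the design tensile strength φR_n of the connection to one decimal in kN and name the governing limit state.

Bolt shear: A_b = π(24)²/4 = 452.39 mm². φR_n = 0.75 × 469 × 452.39 × 12 × 1 = 1909.5 kN.
Bearing (12 mm plate, F_u = 450 MPa): end bolts L_c = 59 − 27/2 = 45.5, R_n = min(1.2×45.5×12×450, 2.4×24×12×450) = 294.84 kN/bolt; interior L_c = 81 − 27 = 54, R_n = 311.04 kN/bolt. φR_n = 0.75 × (3×294.84 + 9×311.04) = 2762.9 kN.
Tension yield (gross): A_g = 313×12 = 3756 mm². φR_n = 0.90 × 345 × 3756 = 1166.2 kN.
Governing: min(1909.5, 2762.9, 1166.2) = 1166.2 kN → gross-section yield.

1166.2 kN (gross-section yield governs)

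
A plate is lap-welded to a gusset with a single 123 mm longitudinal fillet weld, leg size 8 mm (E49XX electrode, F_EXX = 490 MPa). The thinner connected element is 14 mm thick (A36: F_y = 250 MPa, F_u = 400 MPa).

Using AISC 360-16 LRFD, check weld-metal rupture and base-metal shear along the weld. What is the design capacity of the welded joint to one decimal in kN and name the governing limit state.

Weld metal: throat = 0.707×8 = 5.656 mm, L = 123 mm. φR_n = 0.75 × 0.6 × 490 × 5.656 × 123 = 153.4 kN.
Base metal shear (14 mm plate): yield φR_n = 1.0×0.6×250×14×123 = 258.3 kN; rupture φR_n = 0.75×0.6×400×14×123 = 310.0 kN; take 258.3 kN (yield).
Governing: min(153.4, 258.3) = 153.4 kN → weld metal.

153.4 kN (weld metal governs)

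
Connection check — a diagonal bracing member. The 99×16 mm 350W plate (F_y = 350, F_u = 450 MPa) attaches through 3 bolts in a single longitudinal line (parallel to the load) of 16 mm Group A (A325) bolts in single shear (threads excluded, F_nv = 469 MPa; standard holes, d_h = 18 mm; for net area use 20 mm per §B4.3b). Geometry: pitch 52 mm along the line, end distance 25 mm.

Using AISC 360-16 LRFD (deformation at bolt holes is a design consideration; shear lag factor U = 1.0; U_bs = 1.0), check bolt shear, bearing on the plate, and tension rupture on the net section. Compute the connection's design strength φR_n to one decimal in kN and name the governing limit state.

212.2 kN (bolt shear governs)

Bolt shear: A_b = π(16)²/4 = 201.06 mm². φR_n = 0.75 × 469 × 201.06 × 3 × 1 = 212.2 kN.
Bearing (16 mm plate, F_u = 450 MPa): end bolts L_c = 25 − 18/2 = 16, R_n = min(1.2×16×16×450, 2.4×16×16×450) = 138.24 kN/bolt; interior L_c = 52 − 18 = 34, R_n = 276.48 kN/bolt. φR_n = 0.75 × (1×138.24 + 2×276.48) = 518.4 kN.
Tension rupture (net): A_n = (99 − 1×20)×16 = 1264 mm² (U = 1.0, A_e = A_n). φR_n = 0.75 × 450 × 1264 = 426.6 kN.
Governing: min(212.2, 518.4, 426.6) = 212.2 kN → bolt shear.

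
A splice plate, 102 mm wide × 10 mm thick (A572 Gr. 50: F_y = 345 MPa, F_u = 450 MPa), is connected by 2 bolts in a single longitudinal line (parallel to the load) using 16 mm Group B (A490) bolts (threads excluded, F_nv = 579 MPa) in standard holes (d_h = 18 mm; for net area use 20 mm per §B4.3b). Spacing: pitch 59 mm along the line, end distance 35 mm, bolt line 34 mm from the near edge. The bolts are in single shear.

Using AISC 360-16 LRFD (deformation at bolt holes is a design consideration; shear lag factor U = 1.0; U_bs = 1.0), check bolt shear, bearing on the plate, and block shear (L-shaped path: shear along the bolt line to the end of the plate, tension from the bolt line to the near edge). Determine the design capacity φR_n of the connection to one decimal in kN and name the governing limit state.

Bolt shear: A_b = π(16)²/4 = 201.06 mm². φR_n = 0.75 × 579 × 201.06 × 2 × 1 = 174.6 kN.
Bearing (10 mm plate, F_u = 450 MPa): end bolts L_c = 35 − 18/2 = 26, R_n = min(1.2×26×10×450, 2.4×16×10×450) = 140.4 kN/bolt; interior L_c = 59 − 18 = 41, R_n = 172.8 kN/bolt. φR_n = 0.75 × (1×140.4 + 1×172.8) = 234.9 kN.
Block shear: shear path 1×[35+1×59] = 1×94 mm, A_gv = 940, A_nv = 1×(94 − 1.5×20)×10 = 640 mm²; tension to near edge: (34 − 0.5×20)×10 = 240 mm². R_n = min(0.6×450×640, 0.6×345×940) + 1.0×450×240 = min(172.8, 194.58) + 108 = 280.8 kN. φR_n = 0.75 × 280.8 = 210.6 kN.
Governing: min(174.6, 234.9, 210.6) = 174.6 kN → bolt shear.

174.6 kN (bolt shear governs)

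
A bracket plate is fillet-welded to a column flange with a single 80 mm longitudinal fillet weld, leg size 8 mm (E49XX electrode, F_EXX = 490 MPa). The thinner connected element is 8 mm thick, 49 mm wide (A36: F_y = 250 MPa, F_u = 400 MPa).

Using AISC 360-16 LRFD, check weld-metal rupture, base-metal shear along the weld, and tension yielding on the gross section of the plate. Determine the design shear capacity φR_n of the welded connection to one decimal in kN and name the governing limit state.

Weld metal: throat = 0.707×8 = 5.656 mm, L = 80 mm. φR_n = 0.75 × 0.6 × 490 × 5.656 × 80 = 99.8 kN.
Base metal shear (8 mm plate): yield φR_n = 1.0×0.6×250×8×80 = 96.0 kN; rupture φR_n = 0.75×0.6×400×8×80 = 115.2 kN; take 96.0 kN (yield).
Tension yield (gross): A_g = 49×8 = 392 mm². φR_n = 0.90 × 250 × 392 = 88.2 kN.
Governing: min(99.8, 96.0, 88.2) = 88.2 kN → gross-section yield.

88.2 kN (gross-section yield governs)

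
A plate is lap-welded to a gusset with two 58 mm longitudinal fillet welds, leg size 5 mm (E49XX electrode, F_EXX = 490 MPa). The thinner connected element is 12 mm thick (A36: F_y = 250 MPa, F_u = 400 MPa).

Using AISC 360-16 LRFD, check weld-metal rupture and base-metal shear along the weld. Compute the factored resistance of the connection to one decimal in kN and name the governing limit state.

90.4 kN (weld metal governs)

Weld metal: throat = 0.707×5 = 3.535 mm, L = 2×58 = 116 mm. φR_n = 0.75 × 0.6 × 490 × 3.535 × 116 = 90.4 kN.
Base metal shear (12 mm plate): yield φR_n = 1.0×0.6×250×12×116 = 208.8 kN; rupture φR_n = 0.75×0.6×400×12×116 = 250.6 kN; take 208.8 kN (yield).
Governing: min(90.4, 208.8) = 90.4 kN → weld metal.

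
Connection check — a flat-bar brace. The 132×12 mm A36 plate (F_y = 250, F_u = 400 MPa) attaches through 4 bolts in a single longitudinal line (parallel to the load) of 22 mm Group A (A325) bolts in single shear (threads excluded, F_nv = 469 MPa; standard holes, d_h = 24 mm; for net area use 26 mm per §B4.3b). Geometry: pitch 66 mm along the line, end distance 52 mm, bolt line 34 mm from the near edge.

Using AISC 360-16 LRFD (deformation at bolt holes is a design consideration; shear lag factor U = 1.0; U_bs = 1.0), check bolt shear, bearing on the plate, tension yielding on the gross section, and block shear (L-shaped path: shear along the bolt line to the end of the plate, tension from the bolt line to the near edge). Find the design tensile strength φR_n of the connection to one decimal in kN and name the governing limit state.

356.4 kN (gross-section yield governs)

Bolt shear: A_b = π(22)²/4 = 380.13 mm². φR_n = 0.75 × 469 × 380.13 × 4 × 1 = 534.8 kN.
Bearing (12 mm plate, F_u = 400 MPa): end bolts L_c = 52 − 24/2 = 40, R_n = min(1.2×40×12×400, 2.4×22×12×400) = 230.4 kN/bolt; interior L_c = 66 − 24 = 42, R_n = 241.92 kN/bolt. φR_n = 0.75 × (1×230.4 + 3×241.92) = 717.1 kN.
Tension yield (gross): A_g = 132×12 = 1584 mm². φR_n = 0.90 × 250 × 1584 = 356.4 kN.
Block shear: shear path 1×[52+3×66] = 1×250 mm, A_gv = 3000, A_nv = 1×(250 − 3.5×26)×12 = 1908 mm²; tension to near edge: (34 − 0.5×26)×12 = 252 mm². R_n = min(0.6×400×1908, 0.6×250×3000) + 1.0×400×252 = min(457.92, 450) + 100.8 = 550.8 kN. φR_n = 0.75 × 550.8 = 413.1 kN.
Governing: min(534.8, 717.1, 356.4, 413.1) = 356.4 kN → gross-section yield.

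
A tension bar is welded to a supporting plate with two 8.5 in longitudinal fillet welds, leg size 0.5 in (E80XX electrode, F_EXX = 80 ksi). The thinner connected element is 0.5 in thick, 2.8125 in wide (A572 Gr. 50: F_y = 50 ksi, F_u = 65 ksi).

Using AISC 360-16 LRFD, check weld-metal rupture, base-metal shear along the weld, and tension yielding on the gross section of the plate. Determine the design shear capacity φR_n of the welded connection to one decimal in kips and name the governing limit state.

Weld metal: throat = 0.707×0.5 = 0.3535 in, L = 2×8.5 = 17 in. φR_n = 0.75 × 0.6 × 80 × 0.3535 × 17 = 216.3 kips.
Base metal shear (0.5 in plate): yield φR_n = 1.0×0.6×50×0.5×17 = 255.0 kips; rupture φR_n = 0.75×0.6×65×0.5×17 = 248.6 kips; take 248.6 kips (rupture).
Tension yield (gross): A_g = 2.8125×0.5 = 1.4063 in². φR_n = 0.90 × 50 × 1.4063 = 63.3 kips.
Governing: min(216.3, 248.6, 63.3) = 63.3 kips → gross-section yield.

63.3 kips (gross-section yield governs)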